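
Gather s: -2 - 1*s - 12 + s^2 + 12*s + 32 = s^2 + 11*s + 18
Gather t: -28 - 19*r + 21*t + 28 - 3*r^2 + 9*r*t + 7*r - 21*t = -3*r^2 + 9*r*t - 12*r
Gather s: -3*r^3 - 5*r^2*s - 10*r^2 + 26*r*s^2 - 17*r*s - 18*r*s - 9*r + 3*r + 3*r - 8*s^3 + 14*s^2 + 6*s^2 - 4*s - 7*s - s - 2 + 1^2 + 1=-3*r^3 - 10*r^2 - 3*r - 8*s^3 + s^2*(26*r + 20) + s*(-5*r^2 - 35*r - 12)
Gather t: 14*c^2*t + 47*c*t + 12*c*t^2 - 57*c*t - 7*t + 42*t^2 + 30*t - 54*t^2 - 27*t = t^2*(12*c - 12) + t*(14*c^2 - 10*c - 4)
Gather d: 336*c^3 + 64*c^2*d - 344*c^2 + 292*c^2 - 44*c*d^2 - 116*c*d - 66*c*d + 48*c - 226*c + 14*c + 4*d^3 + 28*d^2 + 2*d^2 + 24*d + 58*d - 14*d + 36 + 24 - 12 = 336*c^3 - 52*c^2 - 164*c + 4*d^3 + d^2*(30 - 44*c) + d*(64*c^2 - 182*c + 68) + 48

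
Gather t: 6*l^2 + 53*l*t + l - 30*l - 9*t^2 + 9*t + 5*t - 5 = 6*l^2 - 29*l - 9*t^2 + t*(53*l + 14) - 5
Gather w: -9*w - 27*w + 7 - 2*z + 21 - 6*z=-36*w - 8*z + 28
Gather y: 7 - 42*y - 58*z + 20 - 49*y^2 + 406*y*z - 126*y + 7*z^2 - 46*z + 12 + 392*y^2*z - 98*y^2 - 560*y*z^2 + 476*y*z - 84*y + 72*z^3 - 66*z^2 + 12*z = y^2*(392*z - 147) + y*(-560*z^2 + 882*z - 252) + 72*z^3 - 59*z^2 - 92*z + 39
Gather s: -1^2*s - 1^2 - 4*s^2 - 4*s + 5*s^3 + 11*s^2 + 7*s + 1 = 5*s^3 + 7*s^2 + 2*s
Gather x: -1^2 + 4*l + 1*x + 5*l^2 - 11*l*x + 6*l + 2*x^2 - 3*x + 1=5*l^2 + 10*l + 2*x^2 + x*(-11*l - 2)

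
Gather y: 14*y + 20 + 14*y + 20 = 28*y + 40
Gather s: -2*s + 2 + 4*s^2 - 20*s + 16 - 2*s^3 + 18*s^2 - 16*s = -2*s^3 + 22*s^2 - 38*s + 18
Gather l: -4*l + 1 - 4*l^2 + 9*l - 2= -4*l^2 + 5*l - 1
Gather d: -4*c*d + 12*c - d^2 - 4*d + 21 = 12*c - d^2 + d*(-4*c - 4) + 21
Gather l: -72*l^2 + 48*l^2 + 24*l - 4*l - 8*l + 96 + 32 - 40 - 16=-24*l^2 + 12*l + 72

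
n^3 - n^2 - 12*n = n*(n - 4)*(n + 3)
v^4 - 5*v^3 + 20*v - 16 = (v - 4)*(v - 2)*(v - 1)*(v + 2)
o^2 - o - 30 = (o - 6)*(o + 5)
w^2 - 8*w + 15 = (w - 5)*(w - 3)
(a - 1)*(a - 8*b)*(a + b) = a^3 - 7*a^2*b - a^2 - 8*a*b^2 + 7*a*b + 8*b^2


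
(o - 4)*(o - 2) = o^2 - 6*o + 8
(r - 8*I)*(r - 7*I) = r^2 - 15*I*r - 56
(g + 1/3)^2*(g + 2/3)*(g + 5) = g^4 + 19*g^3/3 + 65*g^2/9 + 77*g/27 + 10/27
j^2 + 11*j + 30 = (j + 5)*(j + 6)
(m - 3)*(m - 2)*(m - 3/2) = m^3 - 13*m^2/2 + 27*m/2 - 9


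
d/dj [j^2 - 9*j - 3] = 2*j - 9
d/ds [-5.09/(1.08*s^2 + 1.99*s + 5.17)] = (10.9944*s + 10.1291)/(1.08*s^2 + 1.99*s + 5.17)^2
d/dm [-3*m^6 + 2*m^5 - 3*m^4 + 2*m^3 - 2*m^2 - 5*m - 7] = -18*m^5 + 10*m^4 - 12*m^3 + 6*m^2 - 4*m - 5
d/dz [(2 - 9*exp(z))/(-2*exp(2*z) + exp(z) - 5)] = (-(4*exp(z) - 1)*(9*exp(z) - 2) + 18*exp(2*z) - 9*exp(z) + 45)*exp(z)/(2*exp(2*z) - exp(z) + 5)^2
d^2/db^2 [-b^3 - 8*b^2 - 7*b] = -6*b - 16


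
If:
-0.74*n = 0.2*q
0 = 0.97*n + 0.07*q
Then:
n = 0.00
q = 0.00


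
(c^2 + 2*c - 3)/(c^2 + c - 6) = (c - 1)/(c - 2)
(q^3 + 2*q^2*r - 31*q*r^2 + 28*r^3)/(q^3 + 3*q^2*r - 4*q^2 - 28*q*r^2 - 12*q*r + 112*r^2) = (q - r)/(q - 4)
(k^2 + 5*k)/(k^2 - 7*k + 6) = k*(k + 5)/(k^2 - 7*k + 6)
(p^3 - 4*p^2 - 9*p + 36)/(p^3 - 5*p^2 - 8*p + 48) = (p - 3)/(p - 4)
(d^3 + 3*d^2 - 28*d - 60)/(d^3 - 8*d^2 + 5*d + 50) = (d + 6)/(d - 5)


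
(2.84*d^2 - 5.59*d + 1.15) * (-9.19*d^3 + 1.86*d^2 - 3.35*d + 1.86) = -26.0996*d^5 + 56.6545*d^4 - 30.4799*d^3 + 26.1479*d^2 - 14.2499*d + 2.139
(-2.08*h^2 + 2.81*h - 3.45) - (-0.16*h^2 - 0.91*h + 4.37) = -1.92*h^2 + 3.72*h - 7.82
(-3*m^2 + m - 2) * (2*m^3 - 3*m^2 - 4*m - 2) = -6*m^5 + 11*m^4 + 5*m^3 + 8*m^2 + 6*m + 4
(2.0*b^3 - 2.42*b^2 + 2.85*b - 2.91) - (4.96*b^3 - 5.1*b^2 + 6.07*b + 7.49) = -2.96*b^3 + 2.68*b^2 - 3.22*b - 10.4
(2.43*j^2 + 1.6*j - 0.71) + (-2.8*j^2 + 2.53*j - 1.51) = -0.37*j^2 + 4.13*j - 2.22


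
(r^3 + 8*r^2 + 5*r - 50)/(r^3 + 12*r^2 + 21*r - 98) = (r^2 + 10*r + 25)/(r^2 + 14*r + 49)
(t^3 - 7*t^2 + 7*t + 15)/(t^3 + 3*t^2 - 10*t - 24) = (t^2 - 4*t - 5)/(t^2 + 6*t + 8)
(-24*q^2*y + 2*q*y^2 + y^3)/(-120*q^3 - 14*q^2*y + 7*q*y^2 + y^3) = y/(5*q + y)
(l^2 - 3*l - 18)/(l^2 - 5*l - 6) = (l + 3)/(l + 1)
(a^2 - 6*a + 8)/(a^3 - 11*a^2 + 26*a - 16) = (a - 4)/(a^2 - 9*a + 8)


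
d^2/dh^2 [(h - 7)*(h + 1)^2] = 6*h - 10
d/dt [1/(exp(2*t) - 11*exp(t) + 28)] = (11 - 2*exp(t))*exp(t)/(exp(2*t) - 11*exp(t) + 28)^2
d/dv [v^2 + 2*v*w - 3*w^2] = 2*v + 2*w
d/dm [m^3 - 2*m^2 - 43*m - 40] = 3*m^2 - 4*m - 43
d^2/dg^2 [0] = 0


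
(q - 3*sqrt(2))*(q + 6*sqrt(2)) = q^2 + 3*sqrt(2)*q - 36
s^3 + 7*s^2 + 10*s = s*(s + 2)*(s + 5)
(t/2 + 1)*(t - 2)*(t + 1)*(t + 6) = t^4/2 + 7*t^3/2 + t^2 - 14*t - 12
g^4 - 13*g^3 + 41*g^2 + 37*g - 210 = (g - 7)*(g - 5)*(g - 3)*(g + 2)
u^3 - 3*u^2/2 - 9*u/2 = u*(u - 3)*(u + 3/2)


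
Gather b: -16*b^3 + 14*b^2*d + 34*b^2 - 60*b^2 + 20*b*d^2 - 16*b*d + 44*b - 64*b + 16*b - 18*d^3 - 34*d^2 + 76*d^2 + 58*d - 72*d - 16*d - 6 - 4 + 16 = -16*b^3 + b^2*(14*d - 26) + b*(20*d^2 - 16*d - 4) - 18*d^3 + 42*d^2 - 30*d + 6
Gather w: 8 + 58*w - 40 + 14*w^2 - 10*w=14*w^2 + 48*w - 32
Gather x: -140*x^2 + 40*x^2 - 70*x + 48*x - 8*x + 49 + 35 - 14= -100*x^2 - 30*x + 70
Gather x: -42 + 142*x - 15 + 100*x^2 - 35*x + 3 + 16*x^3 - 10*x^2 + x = 16*x^3 + 90*x^2 + 108*x - 54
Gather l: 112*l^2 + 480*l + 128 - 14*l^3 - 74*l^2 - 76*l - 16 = -14*l^3 + 38*l^2 + 404*l + 112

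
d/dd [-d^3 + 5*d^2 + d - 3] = -3*d^2 + 10*d + 1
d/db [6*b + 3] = 6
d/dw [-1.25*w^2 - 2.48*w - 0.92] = -2.5*w - 2.48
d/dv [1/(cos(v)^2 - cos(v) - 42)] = (2*cos(v) - 1)*sin(v)/(sin(v)^2 + cos(v) + 41)^2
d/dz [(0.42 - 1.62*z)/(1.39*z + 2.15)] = (-5.652852*z - 8.74362)/(1.39*z + 2.15)^3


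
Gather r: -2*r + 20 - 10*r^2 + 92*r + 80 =-10*r^2 + 90*r + 100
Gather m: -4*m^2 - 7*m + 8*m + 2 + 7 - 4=-4*m^2 + m + 5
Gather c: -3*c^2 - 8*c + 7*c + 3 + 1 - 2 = -3*c^2 - c + 2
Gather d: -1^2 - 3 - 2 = -6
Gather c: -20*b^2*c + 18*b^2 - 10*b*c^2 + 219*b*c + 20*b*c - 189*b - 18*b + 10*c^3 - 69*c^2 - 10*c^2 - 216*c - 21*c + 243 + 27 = 18*b^2 - 207*b + 10*c^3 + c^2*(-10*b - 79) + c*(-20*b^2 + 239*b - 237) + 270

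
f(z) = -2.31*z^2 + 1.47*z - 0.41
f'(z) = 1.47 - 4.62*z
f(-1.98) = -12.38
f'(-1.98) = 10.62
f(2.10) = -7.51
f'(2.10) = -8.23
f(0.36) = -0.18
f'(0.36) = -0.19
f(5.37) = -59.13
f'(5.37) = -23.34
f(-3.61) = -35.82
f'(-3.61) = 18.15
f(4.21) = -35.16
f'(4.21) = -17.98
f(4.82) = -46.99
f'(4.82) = -20.80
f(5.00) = -50.81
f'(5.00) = -21.63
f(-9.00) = -200.75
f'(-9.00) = 43.05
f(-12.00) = -350.69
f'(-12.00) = 56.91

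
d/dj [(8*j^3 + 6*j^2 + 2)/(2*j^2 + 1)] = 4*j*(4*j^3 + 6*j + 1)/(4*j^4 + 4*j^2 + 1)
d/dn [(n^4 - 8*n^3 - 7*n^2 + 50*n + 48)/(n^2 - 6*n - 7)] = 2*(n^3 - 15*n^2 + 63*n - 31)/(n^2 - 14*n + 49)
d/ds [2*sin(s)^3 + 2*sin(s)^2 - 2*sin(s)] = 2*(3*sin(s)^2 + 2*sin(s) - 1)*cos(s)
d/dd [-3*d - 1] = -3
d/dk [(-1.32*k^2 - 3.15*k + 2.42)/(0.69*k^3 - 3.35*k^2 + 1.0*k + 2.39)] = (0.9108*k^4 + 4.347*k^3 - 16.8819*k^2 + 9.9044*k - 9.9485)/(0.4761*k^6 - 4.623*k^5 + 12.6025*k^4 - 3.4018*k^3 - 15.013*k^2 + 4.78*k + 5.7121)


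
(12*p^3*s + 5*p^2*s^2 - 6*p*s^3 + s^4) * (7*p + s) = 84*p^4*s + 47*p^3*s^2 - 37*p^2*s^3 + p*s^4 + s^5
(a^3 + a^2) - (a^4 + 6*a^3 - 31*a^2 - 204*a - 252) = -a^4 - 5*a^3 + 32*a^2 + 204*a + 252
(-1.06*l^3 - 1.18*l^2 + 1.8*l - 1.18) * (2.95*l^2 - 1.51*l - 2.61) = -3.127*l^5 - 1.8804*l^4 + 9.8584*l^3 - 3.1192*l^2 - 2.9162*l + 3.0798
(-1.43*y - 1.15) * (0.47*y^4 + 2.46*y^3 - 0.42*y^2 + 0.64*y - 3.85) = -0.6721*y^5 - 4.0583*y^4 - 2.2284*y^3 - 0.4322*y^2 + 4.7695*y + 4.4275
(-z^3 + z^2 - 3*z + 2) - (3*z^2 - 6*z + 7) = -z^3 - 2*z^2 + 3*z - 5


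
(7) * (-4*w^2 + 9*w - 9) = -28*w^2 + 63*w - 63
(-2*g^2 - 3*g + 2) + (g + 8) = -2*g^2 - 2*g + 10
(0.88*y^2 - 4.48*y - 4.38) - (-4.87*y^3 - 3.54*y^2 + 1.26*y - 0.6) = 4.87*y^3 + 4.42*y^2 - 5.74*y - 3.78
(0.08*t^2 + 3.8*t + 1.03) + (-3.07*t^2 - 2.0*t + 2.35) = -2.99*t^2 + 1.8*t + 3.38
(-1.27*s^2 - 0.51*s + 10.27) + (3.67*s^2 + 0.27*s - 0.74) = 2.4*s^2 - 0.24*s + 9.53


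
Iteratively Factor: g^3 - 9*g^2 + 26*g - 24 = (g - 4)*(g^2 - 5*g + 6) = (g - 4)*(g - 2)*(g - 3)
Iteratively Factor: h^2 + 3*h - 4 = (h + 4)*(h - 1)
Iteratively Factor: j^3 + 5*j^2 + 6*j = (j)*(j^2 + 5*j + 6) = j*(j + 3)*(j + 2)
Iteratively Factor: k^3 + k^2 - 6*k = (k + 3)*(k^2 - 2*k) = (k - 2)*(k + 3)*(k)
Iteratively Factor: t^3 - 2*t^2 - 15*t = (t - 5)*(t^2 + 3*t) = (t - 5)*(t + 3)*(t)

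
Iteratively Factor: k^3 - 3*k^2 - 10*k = (k - 5)*(k^2 + 2*k) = (k - 5)*(k + 2)*(k)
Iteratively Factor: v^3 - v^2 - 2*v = (v - 2)*(v^2 + v) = (v - 2)*(v + 1)*(v)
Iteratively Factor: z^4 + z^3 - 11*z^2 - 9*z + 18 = (z + 2)*(z^3 - z^2 - 9*z + 9) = (z + 2)*(z + 3)*(z^2 - 4*z + 3) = (z - 1)*(z + 2)*(z + 3)*(z - 3)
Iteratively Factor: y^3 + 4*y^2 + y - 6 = (y + 2)*(y^2 + 2*y - 3) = (y - 1)*(y + 2)*(y + 3)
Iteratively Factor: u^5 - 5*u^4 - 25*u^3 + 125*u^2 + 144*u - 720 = (u - 3)*(u^4 - 2*u^3 - 31*u^2 + 32*u + 240) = (u - 4)*(u - 3)*(u^3 + 2*u^2 - 23*u - 60) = (u - 4)*(u - 3)*(u + 3)*(u^2 - u - 20) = (u - 4)*(u - 3)*(u + 3)*(u + 4)*(u - 5)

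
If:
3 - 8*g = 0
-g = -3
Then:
No Solution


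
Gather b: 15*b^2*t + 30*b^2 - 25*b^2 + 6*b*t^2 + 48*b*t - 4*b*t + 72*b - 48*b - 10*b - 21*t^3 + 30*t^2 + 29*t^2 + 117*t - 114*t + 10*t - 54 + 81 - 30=b^2*(15*t + 5) + b*(6*t^2 + 44*t + 14) - 21*t^3 + 59*t^2 + 13*t - 3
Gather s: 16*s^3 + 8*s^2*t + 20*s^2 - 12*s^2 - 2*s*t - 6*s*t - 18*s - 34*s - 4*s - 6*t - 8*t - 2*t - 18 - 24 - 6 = 16*s^3 + s^2*(8*t + 8) + s*(-8*t - 56) - 16*t - 48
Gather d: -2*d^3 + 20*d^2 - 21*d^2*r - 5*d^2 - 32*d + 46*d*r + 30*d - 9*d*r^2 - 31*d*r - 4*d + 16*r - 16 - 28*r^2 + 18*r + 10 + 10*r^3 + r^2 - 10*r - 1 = -2*d^3 + d^2*(15 - 21*r) + d*(-9*r^2 + 15*r - 6) + 10*r^3 - 27*r^2 + 24*r - 7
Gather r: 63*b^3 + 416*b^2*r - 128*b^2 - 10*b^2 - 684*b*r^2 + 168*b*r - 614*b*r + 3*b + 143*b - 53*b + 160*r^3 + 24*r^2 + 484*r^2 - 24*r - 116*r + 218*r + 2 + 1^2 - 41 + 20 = 63*b^3 - 138*b^2 + 93*b + 160*r^3 + r^2*(508 - 684*b) + r*(416*b^2 - 446*b + 78) - 18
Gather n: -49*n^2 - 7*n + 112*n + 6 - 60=-49*n^2 + 105*n - 54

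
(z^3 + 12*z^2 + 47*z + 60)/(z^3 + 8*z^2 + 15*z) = (z + 4)/z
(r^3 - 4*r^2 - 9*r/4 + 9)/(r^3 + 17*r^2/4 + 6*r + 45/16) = 4*(2*r^2 - 11*r + 12)/(8*r^2 + 22*r + 15)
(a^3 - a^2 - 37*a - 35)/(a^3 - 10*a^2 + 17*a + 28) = (a + 5)/(a - 4)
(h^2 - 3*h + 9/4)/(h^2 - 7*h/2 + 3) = (h - 3/2)/(h - 2)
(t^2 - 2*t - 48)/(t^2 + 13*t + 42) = (t - 8)/(t + 7)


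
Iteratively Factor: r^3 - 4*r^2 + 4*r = (r - 2)*(r^2 - 2*r) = r*(r - 2)*(r - 2)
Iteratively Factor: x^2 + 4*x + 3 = (x + 1)*(x + 3)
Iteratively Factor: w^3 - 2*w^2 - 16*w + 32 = (w + 4)*(w^2 - 6*w + 8) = (w - 4)*(w + 4)*(w - 2)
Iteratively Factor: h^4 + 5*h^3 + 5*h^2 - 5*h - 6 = (h + 2)*(h^3 + 3*h^2 - h - 3) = (h + 1)*(h + 2)*(h^2 + 2*h - 3) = (h - 1)*(h + 1)*(h + 2)*(h + 3)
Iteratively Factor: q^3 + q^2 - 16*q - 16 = (q + 4)*(q^2 - 3*q - 4) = (q - 4)*(q + 4)*(q + 1)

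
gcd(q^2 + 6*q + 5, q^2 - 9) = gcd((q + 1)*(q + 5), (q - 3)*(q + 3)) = 1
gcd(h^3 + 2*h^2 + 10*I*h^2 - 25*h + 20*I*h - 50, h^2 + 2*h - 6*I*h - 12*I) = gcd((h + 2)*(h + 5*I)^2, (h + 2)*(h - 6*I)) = h + 2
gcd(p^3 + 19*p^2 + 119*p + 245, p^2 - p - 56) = p + 7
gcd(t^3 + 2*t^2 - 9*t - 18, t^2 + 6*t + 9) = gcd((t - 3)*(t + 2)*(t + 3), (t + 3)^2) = t + 3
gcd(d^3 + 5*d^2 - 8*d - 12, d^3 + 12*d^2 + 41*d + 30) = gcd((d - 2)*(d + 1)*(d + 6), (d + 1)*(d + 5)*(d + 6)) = d^2 + 7*d + 6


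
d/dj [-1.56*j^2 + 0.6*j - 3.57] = 0.6 - 3.12*j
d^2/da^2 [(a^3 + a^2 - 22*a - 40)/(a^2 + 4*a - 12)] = 4*(a^3 - 114*a^2 - 420*a - 1016)/(a^6 + 12*a^5 + 12*a^4 - 224*a^3 - 144*a^2 + 1728*a - 1728)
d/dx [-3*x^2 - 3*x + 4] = -6*x - 3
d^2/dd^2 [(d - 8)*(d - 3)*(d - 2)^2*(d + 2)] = 20*d^3 - 156*d^2 + 252*d + 8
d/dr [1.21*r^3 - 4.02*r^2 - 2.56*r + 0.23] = 3.63*r^2 - 8.04*r - 2.56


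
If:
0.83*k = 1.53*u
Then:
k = 1.8433734939759*u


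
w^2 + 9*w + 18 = (w + 3)*(w + 6)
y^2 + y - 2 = (y - 1)*(y + 2)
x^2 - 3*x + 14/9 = (x - 7/3)*(x - 2/3)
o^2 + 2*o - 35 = (o - 5)*(o + 7)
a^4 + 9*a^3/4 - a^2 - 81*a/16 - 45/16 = (a - 3/2)*(a + 1)*(a + 5/4)*(a + 3/2)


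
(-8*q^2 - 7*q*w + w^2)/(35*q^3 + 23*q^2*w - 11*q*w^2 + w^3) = (-8*q + w)/(35*q^2 - 12*q*w + w^2)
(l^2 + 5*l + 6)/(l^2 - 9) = (l + 2)/(l - 3)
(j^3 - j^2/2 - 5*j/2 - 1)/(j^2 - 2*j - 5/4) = 2*(j^2 - j - 2)/(2*j - 5)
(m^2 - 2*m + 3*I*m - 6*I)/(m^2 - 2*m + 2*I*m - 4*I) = (m + 3*I)/(m + 2*I)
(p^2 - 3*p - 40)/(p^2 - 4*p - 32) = (p + 5)/(p + 4)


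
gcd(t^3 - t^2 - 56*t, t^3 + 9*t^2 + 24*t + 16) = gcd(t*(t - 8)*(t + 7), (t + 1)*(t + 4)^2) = 1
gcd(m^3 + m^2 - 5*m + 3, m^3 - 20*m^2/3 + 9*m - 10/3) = m - 1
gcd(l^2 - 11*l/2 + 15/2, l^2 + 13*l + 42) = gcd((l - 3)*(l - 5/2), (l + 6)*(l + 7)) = 1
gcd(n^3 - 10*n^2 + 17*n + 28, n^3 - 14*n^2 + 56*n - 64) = n - 4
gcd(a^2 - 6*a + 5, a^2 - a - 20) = a - 5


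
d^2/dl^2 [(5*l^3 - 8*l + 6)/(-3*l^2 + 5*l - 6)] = 2*(37*l^3 + 288*l^2 - 702*l + 198)/(27*l^6 - 135*l^5 + 387*l^4 - 665*l^3 + 774*l^2 - 540*l + 216)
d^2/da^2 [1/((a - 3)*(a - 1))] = 2*((a - 3)^2 + (a - 3)*(a - 1) + (a - 1)^2)/((a - 3)^3*(a - 1)^3)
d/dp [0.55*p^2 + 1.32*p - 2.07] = 1.1*p + 1.32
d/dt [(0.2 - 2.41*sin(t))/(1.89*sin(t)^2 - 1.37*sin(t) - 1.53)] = (4.5549*sin(t)^2 - 0.756*sin(t) + 3.9613)*cos(t)/(3.5721*sin(t)^4 - 5.1786*sin(t)^3 - 3.9065*sin(t)^2 + 4.1922*sin(t) + 2.3409)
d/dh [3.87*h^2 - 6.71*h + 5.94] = 7.74*h - 6.71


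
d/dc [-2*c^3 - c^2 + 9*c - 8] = -6*c^2 - 2*c + 9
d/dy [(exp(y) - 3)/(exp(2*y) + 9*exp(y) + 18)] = (-(exp(y) - 3)*(2*exp(y) + 9) + exp(2*y) + 9*exp(y) + 18)*exp(y)/(exp(2*y) + 9*exp(y) + 18)^2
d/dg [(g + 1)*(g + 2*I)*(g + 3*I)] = 3*g^2 + g*(2 + 10*I) - 6 + 5*I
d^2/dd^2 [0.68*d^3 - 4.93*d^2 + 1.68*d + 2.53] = 4.08*d - 9.86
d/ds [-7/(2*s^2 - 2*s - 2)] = 7*(2*s - 1)/(2*(-s^2 + s + 1)^2)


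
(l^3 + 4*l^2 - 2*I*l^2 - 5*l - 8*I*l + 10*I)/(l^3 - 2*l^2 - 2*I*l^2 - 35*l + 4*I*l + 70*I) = (l - 1)/(l - 7)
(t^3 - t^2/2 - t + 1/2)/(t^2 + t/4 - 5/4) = 2*(2*t^2 + t - 1)/(4*t + 5)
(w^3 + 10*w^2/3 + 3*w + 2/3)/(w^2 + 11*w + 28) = (3*w^3 + 10*w^2 + 9*w + 2)/(3*(w^2 + 11*w + 28))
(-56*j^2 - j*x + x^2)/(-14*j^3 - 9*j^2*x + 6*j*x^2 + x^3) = (-8*j + x)/(-2*j^2 - j*x + x^2)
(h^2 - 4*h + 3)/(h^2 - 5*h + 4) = (h - 3)/(h - 4)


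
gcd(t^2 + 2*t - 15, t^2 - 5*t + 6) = t - 3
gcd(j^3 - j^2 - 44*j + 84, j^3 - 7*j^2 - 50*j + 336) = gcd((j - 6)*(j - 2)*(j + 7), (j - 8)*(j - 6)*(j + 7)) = j^2 + j - 42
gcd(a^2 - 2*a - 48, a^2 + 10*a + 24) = a + 6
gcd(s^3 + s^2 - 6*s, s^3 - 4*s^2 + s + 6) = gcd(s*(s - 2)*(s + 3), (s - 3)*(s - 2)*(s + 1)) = s - 2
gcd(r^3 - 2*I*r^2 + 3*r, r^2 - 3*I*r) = r^2 - 3*I*r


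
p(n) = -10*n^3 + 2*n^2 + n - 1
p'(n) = -30*n^2 + 4*n + 1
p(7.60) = -4267.64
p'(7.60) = -1701.40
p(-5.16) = 1420.97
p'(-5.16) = -818.41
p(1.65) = -38.83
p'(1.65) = -74.08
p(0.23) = -0.79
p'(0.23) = 0.33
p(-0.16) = -1.07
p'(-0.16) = -0.41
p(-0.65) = 1.94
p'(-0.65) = -14.28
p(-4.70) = 1076.71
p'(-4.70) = -680.50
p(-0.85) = 5.74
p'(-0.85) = -24.08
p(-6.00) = 2225.00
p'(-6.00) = -1103.00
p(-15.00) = 34184.00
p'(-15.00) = -6809.00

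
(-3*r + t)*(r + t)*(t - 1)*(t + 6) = -3*r^2*t^2 - 15*r^2*t + 18*r^2 - 2*r*t^3 - 10*r*t^2 + 12*r*t + t^4 + 5*t^3 - 6*t^2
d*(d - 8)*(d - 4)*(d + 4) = d^4 - 8*d^3 - 16*d^2 + 128*d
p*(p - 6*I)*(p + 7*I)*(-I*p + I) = -I*p^4 + p^3 + I*p^3 - p^2 - 42*I*p^2 + 42*I*p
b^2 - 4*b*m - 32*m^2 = (b - 8*m)*(b + 4*m)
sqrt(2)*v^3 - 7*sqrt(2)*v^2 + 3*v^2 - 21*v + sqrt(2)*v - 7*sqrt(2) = (v - 7)*(v + sqrt(2))*(sqrt(2)*v + 1)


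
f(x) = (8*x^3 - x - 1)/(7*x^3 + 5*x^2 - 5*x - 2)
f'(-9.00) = 0.01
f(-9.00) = 1.25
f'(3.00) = 0.03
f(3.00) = 0.98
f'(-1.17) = 508.65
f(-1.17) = 24.46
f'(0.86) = -8.99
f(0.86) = 1.74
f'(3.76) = 0.02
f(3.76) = 1.00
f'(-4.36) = 0.09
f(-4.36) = 1.42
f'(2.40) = 0.02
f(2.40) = 0.96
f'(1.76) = -0.02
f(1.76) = 0.95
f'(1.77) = -0.01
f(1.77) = 0.95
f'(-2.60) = 0.46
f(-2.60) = 1.78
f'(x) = (24*x^2 - 1)/(7*x^3 + 5*x^2 - 5*x - 2) + (-21*x^2 - 10*x + 5)*(8*x^3 - x - 1)/(7*x^3 + 5*x^2 - 5*x - 2)^2 = (40*x^4 - 66*x^3 - 22*x^2 + 10*x - 3)/(49*x^6 + 70*x^5 - 45*x^4 - 78*x^3 + 5*x^2 + 20*x + 4)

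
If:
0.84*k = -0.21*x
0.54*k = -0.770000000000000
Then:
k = -1.43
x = 5.70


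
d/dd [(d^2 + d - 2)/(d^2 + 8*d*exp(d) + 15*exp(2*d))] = ((2*d + 1)*(d^2 + 8*d*exp(d) + 15*exp(2*d)) - 2*(d^2 + d - 2)*(4*d*exp(d) + d + 15*exp(2*d) + 4*exp(d)))/(d^2 + 8*d*exp(d) + 15*exp(2*d))^2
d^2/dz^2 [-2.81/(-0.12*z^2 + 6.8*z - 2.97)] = (-0.080928*z^2 + 4.58592*z + 2.81*(0.24*z - 6.8)*(0.48*z - 13.6) - 2.002968)/(0.12*z^2 - 6.8*z + 2.97)^3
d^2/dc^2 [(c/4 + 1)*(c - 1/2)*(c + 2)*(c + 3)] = 3*c^2 + 51*c/4 + 43/4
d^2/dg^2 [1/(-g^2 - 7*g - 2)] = 2*(g^2 + 7*g - (2*g + 7)^2 + 2)/(g^2 + 7*g + 2)^3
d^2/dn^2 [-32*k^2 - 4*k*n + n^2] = 2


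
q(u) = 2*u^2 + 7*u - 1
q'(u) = 4*u + 7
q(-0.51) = -4.05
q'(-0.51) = 4.96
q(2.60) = 30.72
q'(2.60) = 17.40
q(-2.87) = -4.62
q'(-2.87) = -4.48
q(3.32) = 44.28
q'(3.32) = 20.28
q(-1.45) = -6.94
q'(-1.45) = 1.20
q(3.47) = 47.37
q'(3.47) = 20.88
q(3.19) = 41.68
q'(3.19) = 19.76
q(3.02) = 38.38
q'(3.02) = 19.08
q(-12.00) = 203.00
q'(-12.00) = -41.00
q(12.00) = 371.00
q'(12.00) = 55.00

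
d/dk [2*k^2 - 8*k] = 4*k - 8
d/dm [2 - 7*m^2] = -14*m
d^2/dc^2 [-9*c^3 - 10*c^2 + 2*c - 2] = -54*c - 20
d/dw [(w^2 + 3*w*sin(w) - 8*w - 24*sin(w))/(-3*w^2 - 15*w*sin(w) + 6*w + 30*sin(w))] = 2*(w^3*cos(w) - w^2*sin(w) - 10*w^2*cos(w) - 3*w^2 - 14*w*sin(w) + 16*w*cos(w) - 45*sin(w)^2 - 16*sin(w))/(3*(w - 2)^2*(w + 5*sin(w))^2)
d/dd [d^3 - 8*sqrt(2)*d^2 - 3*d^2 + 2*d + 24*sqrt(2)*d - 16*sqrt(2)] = 3*d^2 - 16*sqrt(2)*d - 6*d + 2 + 24*sqrt(2)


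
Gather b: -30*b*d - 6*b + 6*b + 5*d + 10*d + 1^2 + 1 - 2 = -30*b*d + 15*d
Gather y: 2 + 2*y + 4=2*y + 6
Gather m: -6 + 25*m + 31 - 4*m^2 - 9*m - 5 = -4*m^2 + 16*m + 20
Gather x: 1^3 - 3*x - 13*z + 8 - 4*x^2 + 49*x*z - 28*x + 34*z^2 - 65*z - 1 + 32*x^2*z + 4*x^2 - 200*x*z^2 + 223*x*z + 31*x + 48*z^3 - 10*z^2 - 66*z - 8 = 32*x^2*z + x*(-200*z^2 + 272*z) + 48*z^3 + 24*z^2 - 144*z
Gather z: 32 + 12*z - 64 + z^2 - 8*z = z^2 + 4*z - 32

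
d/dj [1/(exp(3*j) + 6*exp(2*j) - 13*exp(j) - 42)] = (-3*exp(2*j) - 12*exp(j) + 13)*exp(j)/(exp(3*j) + 6*exp(2*j) - 13*exp(j) - 42)^2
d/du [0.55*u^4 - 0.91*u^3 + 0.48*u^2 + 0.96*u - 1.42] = 2.2*u^3 - 2.73*u^2 + 0.96*u + 0.96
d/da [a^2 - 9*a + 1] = 2*a - 9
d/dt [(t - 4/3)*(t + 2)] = 2*t + 2/3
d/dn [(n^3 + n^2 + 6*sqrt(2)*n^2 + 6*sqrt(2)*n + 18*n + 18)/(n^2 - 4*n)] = (n^4 - 8*n^3 - 30*sqrt(2)*n^2 - 22*n^2 - 36*n + 72)/(n^2*(n^2 - 8*n + 16))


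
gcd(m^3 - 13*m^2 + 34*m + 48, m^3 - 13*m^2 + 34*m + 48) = m^3 - 13*m^2 + 34*m + 48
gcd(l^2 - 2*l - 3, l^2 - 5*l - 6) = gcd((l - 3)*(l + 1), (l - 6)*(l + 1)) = l + 1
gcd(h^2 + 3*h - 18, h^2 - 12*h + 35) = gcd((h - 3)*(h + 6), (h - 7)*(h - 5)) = 1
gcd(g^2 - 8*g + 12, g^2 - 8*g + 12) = g^2 - 8*g + 12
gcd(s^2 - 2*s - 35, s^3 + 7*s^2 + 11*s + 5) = s + 5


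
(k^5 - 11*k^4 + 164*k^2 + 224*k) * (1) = k^5 - 11*k^4 + 164*k^2 + 224*k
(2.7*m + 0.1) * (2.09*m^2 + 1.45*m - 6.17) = 5.643*m^3 + 4.124*m^2 - 16.514*m - 0.617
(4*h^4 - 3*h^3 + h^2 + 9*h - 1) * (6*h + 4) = 24*h^5 - 2*h^4 - 6*h^3 + 58*h^2 + 30*h - 4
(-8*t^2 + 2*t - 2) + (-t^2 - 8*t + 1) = -9*t^2 - 6*t - 1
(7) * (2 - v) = 14 - 7*v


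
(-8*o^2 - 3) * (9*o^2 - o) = -72*o^4 + 8*o^3 - 27*o^2 + 3*o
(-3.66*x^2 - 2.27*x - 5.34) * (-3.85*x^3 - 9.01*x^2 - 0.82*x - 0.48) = 14.091*x^5 + 41.7161*x^4 + 44.0129*x^3 + 51.7316*x^2 + 5.4684*x + 2.5632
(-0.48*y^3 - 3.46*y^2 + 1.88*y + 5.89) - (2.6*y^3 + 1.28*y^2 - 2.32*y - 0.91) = -3.08*y^3 - 4.74*y^2 + 4.2*y + 6.8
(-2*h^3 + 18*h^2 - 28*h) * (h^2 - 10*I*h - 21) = -2*h^5 + 18*h^4 + 20*I*h^4 + 14*h^3 - 180*I*h^3 - 378*h^2 + 280*I*h^2 + 588*h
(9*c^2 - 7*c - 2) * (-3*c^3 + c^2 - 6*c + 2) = -27*c^5 + 30*c^4 - 55*c^3 + 58*c^2 - 2*c - 4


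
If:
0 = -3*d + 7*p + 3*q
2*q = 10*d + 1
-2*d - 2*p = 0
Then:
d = -3/10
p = 3/10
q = -1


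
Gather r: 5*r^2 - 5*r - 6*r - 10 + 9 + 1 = 5*r^2 - 11*r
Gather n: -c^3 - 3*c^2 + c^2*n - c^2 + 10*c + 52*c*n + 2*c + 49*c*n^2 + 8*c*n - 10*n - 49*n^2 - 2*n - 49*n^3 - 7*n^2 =-c^3 - 4*c^2 + 12*c - 49*n^3 + n^2*(49*c - 56) + n*(c^2 + 60*c - 12)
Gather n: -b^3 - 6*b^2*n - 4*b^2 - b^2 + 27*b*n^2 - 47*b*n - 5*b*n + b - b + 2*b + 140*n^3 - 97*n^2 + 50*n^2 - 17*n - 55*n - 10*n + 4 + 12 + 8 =-b^3 - 5*b^2 + 2*b + 140*n^3 + n^2*(27*b - 47) + n*(-6*b^2 - 52*b - 82) + 24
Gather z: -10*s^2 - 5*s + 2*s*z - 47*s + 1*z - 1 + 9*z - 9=-10*s^2 - 52*s + z*(2*s + 10) - 10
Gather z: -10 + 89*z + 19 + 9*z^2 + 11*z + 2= 9*z^2 + 100*z + 11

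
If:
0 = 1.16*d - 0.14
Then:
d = 0.12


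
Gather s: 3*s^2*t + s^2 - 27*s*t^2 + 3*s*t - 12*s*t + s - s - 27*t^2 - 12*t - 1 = s^2*(3*t + 1) + s*(-27*t^2 - 9*t) - 27*t^2 - 12*t - 1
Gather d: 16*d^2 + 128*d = 16*d^2 + 128*d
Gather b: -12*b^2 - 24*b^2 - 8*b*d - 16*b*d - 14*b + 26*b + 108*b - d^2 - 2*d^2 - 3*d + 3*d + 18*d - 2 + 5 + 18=-36*b^2 + b*(120 - 24*d) - 3*d^2 + 18*d + 21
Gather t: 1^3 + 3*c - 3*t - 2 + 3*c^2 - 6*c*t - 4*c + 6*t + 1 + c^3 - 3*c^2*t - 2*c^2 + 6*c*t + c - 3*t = c^3 - 3*c^2*t + c^2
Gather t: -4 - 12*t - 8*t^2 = -8*t^2 - 12*t - 4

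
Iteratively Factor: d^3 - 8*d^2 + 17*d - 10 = (d - 2)*(d^2 - 6*d + 5) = (d - 2)*(d - 1)*(d - 5)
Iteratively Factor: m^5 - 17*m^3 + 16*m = (m - 4)*(m^4 + 4*m^3 - m^2 - 4*m) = m*(m - 4)*(m^3 + 4*m^2 - m - 4) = m*(m - 4)*(m - 1)*(m^2 + 5*m + 4) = m*(m - 4)*(m - 1)*(m + 1)*(m + 4)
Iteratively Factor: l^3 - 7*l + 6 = (l - 2)*(l^2 + 2*l - 3) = (l - 2)*(l - 1)*(l + 3)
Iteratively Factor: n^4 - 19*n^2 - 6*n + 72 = (n + 3)*(n^3 - 3*n^2 - 10*n + 24) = (n + 3)^2*(n^2 - 6*n + 8) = (n - 2)*(n + 3)^2*(n - 4)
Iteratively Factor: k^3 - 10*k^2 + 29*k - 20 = (k - 1)*(k^2 - 9*k + 20) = (k - 5)*(k - 1)*(k - 4)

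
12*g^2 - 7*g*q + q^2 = (-4*g + q)*(-3*g + q)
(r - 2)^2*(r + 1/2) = r^3 - 7*r^2/2 + 2*r + 2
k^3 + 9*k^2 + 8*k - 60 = (k - 2)*(k + 5)*(k + 6)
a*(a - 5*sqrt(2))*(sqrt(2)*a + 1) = sqrt(2)*a^3 - 9*a^2 - 5*sqrt(2)*a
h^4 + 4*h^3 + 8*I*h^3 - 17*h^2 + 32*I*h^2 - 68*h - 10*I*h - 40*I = (h + 4)*(h + I)*(h + 2*I)*(h + 5*I)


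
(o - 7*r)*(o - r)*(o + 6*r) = o^3 - 2*o^2*r - 41*o*r^2 + 42*r^3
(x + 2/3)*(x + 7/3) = x^2 + 3*x + 14/9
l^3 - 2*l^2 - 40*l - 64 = (l - 8)*(l + 2)*(l + 4)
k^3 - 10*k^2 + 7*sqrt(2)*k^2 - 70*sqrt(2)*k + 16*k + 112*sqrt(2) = (k - 8)*(k - 2)*(k + 7*sqrt(2))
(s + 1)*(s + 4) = s^2 + 5*s + 4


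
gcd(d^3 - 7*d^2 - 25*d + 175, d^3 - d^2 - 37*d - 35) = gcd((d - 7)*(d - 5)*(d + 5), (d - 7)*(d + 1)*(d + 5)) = d^2 - 2*d - 35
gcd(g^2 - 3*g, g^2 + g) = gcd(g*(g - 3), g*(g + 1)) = g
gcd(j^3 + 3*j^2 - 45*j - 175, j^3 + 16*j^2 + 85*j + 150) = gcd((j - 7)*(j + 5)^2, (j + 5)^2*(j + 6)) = j^2 + 10*j + 25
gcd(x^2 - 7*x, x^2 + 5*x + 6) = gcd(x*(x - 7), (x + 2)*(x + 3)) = 1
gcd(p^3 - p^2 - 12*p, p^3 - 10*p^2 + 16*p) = p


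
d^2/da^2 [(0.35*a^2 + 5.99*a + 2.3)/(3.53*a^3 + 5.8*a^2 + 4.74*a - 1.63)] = (8.72263000000001*a^6 + 447.844746*a^5 + 1044.61878*a^4 + 964.948354*a^3 + 1128.580092*a^2 + 798.57018*a + 241.259066)/(43.986977*a^9 + 216.81966*a^8 + 533.441598*a^7 + 716.458759*a^6 + 516.056964*a^5 + 62.795724*a^4 - 134.238765*a^3 - 63.636504*a^2 + 37.781118*a - 4.330747)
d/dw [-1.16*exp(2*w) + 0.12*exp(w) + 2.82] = (0.12 - 2.32*exp(w))*exp(w)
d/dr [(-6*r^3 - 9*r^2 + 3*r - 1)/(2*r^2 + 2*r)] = (-3*r^4 - 6*r^3 - 6*r^2 + r + 1/2)/(r^2*(r^2 + 2*r + 1))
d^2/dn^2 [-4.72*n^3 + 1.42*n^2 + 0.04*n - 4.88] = 2.84 - 28.32*n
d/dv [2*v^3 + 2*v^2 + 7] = 2*v*(3*v + 2)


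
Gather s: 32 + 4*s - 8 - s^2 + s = -s^2 + 5*s + 24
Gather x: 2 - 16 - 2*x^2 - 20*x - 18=-2*x^2 - 20*x - 32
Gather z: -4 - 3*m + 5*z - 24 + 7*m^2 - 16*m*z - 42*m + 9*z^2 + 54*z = 7*m^2 - 45*m + 9*z^2 + z*(59 - 16*m) - 28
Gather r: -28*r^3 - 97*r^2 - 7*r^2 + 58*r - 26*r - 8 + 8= -28*r^3 - 104*r^2 + 32*r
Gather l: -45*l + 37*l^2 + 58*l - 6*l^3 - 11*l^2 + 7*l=-6*l^3 + 26*l^2 + 20*l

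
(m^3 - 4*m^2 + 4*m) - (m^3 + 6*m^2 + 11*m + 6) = -10*m^2 - 7*m - 6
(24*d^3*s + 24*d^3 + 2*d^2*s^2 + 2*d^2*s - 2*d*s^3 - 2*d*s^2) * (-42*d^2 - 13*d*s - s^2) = -1008*d^5*s - 1008*d^5 - 396*d^4*s^2 - 396*d^4*s + 34*d^3*s^3 + 34*d^3*s^2 + 24*d^2*s^4 + 24*d^2*s^3 + 2*d*s^5 + 2*d*s^4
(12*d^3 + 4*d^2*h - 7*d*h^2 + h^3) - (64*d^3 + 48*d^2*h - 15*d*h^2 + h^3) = -52*d^3 - 44*d^2*h + 8*d*h^2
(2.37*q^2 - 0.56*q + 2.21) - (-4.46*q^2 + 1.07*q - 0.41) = 6.83*q^2 - 1.63*q + 2.62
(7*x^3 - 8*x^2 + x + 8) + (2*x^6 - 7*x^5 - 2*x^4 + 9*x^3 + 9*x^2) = 2*x^6 - 7*x^5 - 2*x^4 + 16*x^3 + x^2 + x + 8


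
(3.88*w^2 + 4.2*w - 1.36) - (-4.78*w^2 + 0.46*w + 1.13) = 8.66*w^2 + 3.74*w - 2.49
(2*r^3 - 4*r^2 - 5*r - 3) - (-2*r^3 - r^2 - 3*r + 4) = 4*r^3 - 3*r^2 - 2*r - 7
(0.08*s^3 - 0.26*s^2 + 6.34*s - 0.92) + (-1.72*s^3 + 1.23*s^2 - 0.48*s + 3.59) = -1.64*s^3 + 0.97*s^2 + 5.86*s + 2.67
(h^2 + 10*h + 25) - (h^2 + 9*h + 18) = h + 7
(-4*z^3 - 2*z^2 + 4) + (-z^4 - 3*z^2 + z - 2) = -z^4 - 4*z^3 - 5*z^2 + z + 2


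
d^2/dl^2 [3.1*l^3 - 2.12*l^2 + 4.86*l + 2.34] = 18.6*l - 4.24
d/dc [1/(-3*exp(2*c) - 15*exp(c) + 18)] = (2*exp(c) + 5)*exp(c)/(3*(exp(2*c) + 5*exp(c) - 6)^2)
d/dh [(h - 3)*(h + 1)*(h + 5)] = 3*h^2 + 6*h - 13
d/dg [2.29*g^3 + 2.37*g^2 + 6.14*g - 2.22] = 6.87*g^2 + 4.74*g + 6.14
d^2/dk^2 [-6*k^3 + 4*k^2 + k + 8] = 8 - 36*k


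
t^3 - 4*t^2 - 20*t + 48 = (t - 6)*(t - 2)*(t + 4)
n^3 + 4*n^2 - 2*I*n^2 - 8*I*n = n*(n + 4)*(n - 2*I)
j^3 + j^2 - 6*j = j*(j - 2)*(j + 3)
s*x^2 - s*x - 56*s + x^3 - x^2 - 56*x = (s + x)*(x - 8)*(x + 7)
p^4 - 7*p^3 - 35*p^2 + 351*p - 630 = (p - 6)*(p - 5)*(p - 3)*(p + 7)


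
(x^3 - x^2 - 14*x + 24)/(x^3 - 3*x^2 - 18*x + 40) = (x - 3)/(x - 5)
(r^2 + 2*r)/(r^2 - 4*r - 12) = r/(r - 6)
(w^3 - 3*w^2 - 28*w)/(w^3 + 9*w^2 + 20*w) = (w - 7)/(w + 5)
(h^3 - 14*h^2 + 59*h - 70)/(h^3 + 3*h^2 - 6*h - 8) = (h^2 - 12*h + 35)/(h^2 + 5*h + 4)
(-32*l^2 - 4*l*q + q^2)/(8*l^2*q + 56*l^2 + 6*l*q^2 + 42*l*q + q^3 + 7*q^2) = (-8*l + q)/(2*l*q + 14*l + q^2 + 7*q)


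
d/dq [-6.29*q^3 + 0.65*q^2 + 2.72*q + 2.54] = -18.87*q^2 + 1.3*q + 2.72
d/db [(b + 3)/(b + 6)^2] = -b/(b + 6)^3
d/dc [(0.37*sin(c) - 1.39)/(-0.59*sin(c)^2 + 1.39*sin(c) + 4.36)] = (0.2183*sin(c)^2 - 1.6402*sin(c) + 3.5453)*cos(c)/(0.3481*sin(c)^4 - 1.6402*sin(c)^3 - 3.2127*sin(c)^2 + 12.1208*sin(c) + 19.0096)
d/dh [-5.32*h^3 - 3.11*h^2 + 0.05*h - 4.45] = -15.96*h^2 - 6.22*h + 0.05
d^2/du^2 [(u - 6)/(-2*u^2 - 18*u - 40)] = (-(u - 6)*(2*u + 9)^2 + 3*(u + 1)*(u^2 + 9*u + 20))/(u^2 + 9*u + 20)^3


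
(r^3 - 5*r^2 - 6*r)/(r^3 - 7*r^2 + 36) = r*(r + 1)/(r^2 - r - 6)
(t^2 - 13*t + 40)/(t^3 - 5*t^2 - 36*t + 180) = (t - 8)/(t^2 - 36)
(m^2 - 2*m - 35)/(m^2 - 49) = (m + 5)/(m + 7)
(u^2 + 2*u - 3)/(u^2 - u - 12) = (u - 1)/(u - 4)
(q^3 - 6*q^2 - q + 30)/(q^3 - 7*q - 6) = (q - 5)/(q + 1)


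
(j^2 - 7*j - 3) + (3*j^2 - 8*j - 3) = 4*j^2 - 15*j - 6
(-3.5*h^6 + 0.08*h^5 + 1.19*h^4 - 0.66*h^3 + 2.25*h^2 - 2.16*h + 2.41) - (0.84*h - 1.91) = -3.5*h^6 + 0.08*h^5 + 1.19*h^4 - 0.66*h^3 + 2.25*h^2 - 3.0*h + 4.32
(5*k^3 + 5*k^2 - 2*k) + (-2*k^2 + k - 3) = 5*k^3 + 3*k^2 - k - 3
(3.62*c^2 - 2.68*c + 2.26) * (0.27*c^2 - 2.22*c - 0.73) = 0.9774*c^4 - 8.76*c^3 + 3.9172*c^2 - 3.0608*c - 1.6498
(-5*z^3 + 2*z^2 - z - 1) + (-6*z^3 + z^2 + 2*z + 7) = -11*z^3 + 3*z^2 + z + 6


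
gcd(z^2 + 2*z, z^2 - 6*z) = z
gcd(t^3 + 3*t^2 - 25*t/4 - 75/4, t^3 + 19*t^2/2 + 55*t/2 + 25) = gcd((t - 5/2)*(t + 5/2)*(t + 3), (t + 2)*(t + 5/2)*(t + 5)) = t + 5/2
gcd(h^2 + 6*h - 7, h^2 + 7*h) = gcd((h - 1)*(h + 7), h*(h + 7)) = h + 7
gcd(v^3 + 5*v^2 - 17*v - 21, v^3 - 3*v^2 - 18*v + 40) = 1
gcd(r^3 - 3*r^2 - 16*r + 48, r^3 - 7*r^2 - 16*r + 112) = r^2 - 16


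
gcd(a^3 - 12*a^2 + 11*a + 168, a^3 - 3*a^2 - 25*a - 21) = a^2 - 4*a - 21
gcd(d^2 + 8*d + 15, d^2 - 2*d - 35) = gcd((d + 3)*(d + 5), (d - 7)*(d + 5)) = d + 5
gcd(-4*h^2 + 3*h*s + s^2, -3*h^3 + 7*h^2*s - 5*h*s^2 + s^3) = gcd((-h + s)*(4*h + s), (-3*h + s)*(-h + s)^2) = -h + s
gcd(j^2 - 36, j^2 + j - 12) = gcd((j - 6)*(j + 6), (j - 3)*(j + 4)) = 1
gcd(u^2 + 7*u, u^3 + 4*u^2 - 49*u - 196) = u + 7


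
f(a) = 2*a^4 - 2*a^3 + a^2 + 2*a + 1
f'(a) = 8*a^3 - 6*a^2 + 2*a + 2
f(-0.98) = 3.73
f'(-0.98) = -13.25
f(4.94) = 985.25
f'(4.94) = 829.89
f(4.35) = 580.12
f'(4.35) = 555.67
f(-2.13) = 61.77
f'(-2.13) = -106.79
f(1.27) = 6.26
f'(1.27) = 11.25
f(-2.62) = 132.83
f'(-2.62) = -188.30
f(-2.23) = 73.15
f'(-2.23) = -121.01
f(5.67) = 1747.02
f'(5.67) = 1278.72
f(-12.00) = 45049.00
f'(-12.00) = -14710.00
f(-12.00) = 45049.00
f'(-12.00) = -14710.00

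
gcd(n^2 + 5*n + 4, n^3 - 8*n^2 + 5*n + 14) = n + 1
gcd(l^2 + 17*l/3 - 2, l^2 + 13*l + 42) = l + 6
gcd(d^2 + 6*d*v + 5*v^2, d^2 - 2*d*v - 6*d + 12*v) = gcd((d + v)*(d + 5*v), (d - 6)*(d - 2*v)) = 1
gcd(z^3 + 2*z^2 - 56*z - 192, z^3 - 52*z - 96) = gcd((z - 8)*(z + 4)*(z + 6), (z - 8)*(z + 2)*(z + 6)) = z^2 - 2*z - 48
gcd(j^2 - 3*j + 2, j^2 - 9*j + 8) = j - 1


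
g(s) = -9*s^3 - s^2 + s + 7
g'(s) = -27*s^2 - 2*s + 1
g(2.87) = -211.13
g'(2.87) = -227.14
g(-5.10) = 1169.75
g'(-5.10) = -691.07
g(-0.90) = 11.85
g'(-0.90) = -19.07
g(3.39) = -351.73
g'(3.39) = -316.07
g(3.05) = -254.61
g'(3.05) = -256.27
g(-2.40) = 123.26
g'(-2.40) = -149.72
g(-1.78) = 52.81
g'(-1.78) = -80.99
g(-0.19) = 6.84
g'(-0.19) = 0.41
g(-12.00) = 15403.00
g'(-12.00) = -3863.00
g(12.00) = -15677.00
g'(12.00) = -3911.00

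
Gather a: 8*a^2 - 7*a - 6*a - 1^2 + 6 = 8*a^2 - 13*a + 5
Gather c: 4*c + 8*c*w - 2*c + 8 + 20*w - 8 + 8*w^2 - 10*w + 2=c*(8*w + 2) + 8*w^2 + 10*w + 2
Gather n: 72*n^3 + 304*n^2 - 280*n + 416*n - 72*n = 72*n^3 + 304*n^2 + 64*n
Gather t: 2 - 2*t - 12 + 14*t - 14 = 12*t - 24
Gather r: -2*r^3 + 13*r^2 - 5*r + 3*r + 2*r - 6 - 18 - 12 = -2*r^3 + 13*r^2 - 36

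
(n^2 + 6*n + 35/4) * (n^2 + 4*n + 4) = n^4 + 10*n^3 + 147*n^2/4 + 59*n + 35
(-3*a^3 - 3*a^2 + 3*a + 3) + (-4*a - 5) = -3*a^3 - 3*a^2 - a - 2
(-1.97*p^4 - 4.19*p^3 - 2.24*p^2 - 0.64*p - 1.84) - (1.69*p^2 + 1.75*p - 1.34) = -1.97*p^4 - 4.19*p^3 - 3.93*p^2 - 2.39*p - 0.5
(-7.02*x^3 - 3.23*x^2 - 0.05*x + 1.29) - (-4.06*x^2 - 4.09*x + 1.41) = -7.02*x^3 + 0.83*x^2 + 4.04*x - 0.12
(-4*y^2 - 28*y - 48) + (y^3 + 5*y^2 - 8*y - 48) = y^3 + y^2 - 36*y - 96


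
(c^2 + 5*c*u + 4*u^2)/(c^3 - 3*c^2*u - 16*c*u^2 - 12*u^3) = (-c - 4*u)/(-c^2 + 4*c*u + 12*u^2)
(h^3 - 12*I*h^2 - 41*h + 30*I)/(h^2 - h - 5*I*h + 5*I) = (h^2 - 7*I*h - 6)/(h - 1)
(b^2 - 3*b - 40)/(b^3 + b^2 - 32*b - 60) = (b - 8)/(b^2 - 4*b - 12)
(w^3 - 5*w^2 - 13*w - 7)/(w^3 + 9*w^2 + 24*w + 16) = (w^2 - 6*w - 7)/(w^2 + 8*w + 16)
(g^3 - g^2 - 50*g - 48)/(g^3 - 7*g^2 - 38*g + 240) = (g + 1)/(g - 5)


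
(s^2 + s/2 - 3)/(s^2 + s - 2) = (s - 3/2)/(s - 1)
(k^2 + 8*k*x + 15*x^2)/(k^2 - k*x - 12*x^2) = (-k - 5*x)/(-k + 4*x)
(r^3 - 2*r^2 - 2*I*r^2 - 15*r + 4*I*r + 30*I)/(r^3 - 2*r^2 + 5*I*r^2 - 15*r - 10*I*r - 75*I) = (r - 2*I)/(r + 5*I)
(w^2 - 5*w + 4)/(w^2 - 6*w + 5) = (w - 4)/(w - 5)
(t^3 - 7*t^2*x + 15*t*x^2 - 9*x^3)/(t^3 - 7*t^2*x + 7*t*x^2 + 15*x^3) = (-t^2 + 4*t*x - 3*x^2)/(-t^2 + 4*t*x + 5*x^2)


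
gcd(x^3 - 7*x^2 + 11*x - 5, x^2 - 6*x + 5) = x^2 - 6*x + 5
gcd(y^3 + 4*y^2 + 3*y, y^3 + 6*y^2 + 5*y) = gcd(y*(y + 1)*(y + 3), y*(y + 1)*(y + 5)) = y^2 + y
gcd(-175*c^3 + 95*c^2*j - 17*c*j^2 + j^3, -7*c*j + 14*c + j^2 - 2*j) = 7*c - j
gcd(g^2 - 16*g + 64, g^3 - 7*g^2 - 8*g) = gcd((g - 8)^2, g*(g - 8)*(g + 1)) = g - 8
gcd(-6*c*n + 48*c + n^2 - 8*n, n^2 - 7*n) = 1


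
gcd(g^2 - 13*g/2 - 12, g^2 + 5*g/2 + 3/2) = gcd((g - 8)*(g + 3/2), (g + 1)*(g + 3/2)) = g + 3/2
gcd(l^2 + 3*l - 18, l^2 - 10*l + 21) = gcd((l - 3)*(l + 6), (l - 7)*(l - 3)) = l - 3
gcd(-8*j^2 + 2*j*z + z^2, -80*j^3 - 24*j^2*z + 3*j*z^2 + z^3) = 4*j + z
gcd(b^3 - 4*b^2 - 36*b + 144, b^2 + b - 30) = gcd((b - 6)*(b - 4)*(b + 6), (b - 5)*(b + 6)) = b + 6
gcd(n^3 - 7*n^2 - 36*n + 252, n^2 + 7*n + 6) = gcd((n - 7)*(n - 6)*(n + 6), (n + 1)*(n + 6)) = n + 6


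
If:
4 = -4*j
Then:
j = -1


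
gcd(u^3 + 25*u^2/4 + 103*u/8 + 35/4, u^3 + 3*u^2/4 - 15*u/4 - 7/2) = u + 7/4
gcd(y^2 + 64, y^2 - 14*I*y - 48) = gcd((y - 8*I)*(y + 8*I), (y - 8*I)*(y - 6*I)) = y - 8*I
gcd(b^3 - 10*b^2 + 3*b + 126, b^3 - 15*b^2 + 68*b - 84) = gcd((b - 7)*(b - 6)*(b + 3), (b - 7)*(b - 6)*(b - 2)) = b^2 - 13*b + 42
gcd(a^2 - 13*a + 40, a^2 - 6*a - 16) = a - 8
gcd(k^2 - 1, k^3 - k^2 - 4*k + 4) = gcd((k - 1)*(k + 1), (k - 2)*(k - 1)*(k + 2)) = k - 1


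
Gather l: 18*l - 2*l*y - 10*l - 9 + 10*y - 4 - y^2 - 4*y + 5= l*(8 - 2*y) - y^2 + 6*y - 8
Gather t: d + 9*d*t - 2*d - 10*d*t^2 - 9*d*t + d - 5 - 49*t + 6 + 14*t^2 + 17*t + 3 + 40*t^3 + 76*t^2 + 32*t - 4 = 40*t^3 + t^2*(90 - 10*d)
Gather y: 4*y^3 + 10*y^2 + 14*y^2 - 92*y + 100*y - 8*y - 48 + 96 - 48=4*y^3 + 24*y^2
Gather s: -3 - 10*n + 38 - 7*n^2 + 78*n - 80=-7*n^2 + 68*n - 45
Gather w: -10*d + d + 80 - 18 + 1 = 63 - 9*d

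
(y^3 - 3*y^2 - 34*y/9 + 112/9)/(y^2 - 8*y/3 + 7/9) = (3*y^2 - 2*y - 16)/(3*y - 1)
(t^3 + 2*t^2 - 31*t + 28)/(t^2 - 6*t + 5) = (t^2 + 3*t - 28)/(t - 5)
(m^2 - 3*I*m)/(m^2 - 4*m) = (m - 3*I)/(m - 4)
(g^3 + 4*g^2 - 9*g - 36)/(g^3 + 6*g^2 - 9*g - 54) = (g + 4)/(g + 6)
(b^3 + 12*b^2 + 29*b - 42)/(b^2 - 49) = (b^2 + 5*b - 6)/(b - 7)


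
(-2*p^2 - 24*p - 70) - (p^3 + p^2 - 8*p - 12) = -p^3 - 3*p^2 - 16*p - 58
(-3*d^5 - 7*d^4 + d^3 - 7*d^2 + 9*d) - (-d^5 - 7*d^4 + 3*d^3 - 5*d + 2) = -2*d^5 - 2*d^3 - 7*d^2 + 14*d - 2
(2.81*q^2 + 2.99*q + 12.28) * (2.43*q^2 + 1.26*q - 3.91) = 6.8283*q^4 + 10.8063*q^3 + 22.6207*q^2 + 3.7819*q - 48.0148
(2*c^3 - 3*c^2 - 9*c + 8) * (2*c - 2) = 4*c^4 - 10*c^3 - 12*c^2 + 34*c - 16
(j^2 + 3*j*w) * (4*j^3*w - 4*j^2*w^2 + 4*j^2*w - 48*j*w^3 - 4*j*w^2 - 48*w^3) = 4*j^5*w + 8*j^4*w^2 + 4*j^4*w - 60*j^3*w^3 + 8*j^3*w^2 - 144*j^2*w^4 - 60*j^2*w^3 - 144*j*w^4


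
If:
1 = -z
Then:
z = -1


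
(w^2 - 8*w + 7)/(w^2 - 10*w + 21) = (w - 1)/(w - 3)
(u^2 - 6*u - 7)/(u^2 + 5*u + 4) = (u - 7)/(u + 4)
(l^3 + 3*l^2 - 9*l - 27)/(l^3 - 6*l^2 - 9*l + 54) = (l + 3)/(l - 6)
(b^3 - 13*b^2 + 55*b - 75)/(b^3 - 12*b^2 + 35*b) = (b^2 - 8*b + 15)/(b*(b - 7))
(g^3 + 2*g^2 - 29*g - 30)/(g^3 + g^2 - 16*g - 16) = (g^2 + g - 30)/(g^2 - 16)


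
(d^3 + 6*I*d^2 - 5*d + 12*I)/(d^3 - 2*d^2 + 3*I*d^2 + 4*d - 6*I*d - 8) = (d + 3*I)/(d - 2)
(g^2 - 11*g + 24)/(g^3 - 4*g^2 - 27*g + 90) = (g - 8)/(g^2 - g - 30)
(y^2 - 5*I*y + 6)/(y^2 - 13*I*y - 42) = (y + I)/(y - 7*I)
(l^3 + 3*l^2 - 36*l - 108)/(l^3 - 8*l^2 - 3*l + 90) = (l + 6)/(l - 5)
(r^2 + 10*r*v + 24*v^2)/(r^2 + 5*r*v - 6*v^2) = (r + 4*v)/(r - v)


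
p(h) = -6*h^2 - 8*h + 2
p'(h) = -12*h - 8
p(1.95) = -36.42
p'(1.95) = -31.40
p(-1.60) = -0.56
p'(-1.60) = 11.20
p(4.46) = -153.03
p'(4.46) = -61.52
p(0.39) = -2.03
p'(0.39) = -12.68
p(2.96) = -74.25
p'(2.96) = -43.52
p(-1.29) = 2.34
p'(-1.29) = 7.48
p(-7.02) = -237.52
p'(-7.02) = 76.24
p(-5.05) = -110.62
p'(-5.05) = 52.60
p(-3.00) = -28.00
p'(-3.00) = 28.00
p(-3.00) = -28.00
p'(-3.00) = 28.00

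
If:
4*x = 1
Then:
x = 1/4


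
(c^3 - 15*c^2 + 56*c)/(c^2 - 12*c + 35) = c*(c - 8)/(c - 5)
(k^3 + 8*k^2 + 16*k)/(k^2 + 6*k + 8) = k*(k + 4)/(k + 2)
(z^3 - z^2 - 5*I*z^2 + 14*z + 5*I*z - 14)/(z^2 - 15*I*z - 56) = (z^2 + z*(-1 + 2*I) - 2*I)/(z - 8*I)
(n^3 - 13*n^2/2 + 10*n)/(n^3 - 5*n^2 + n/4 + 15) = 2*n/(2*n + 3)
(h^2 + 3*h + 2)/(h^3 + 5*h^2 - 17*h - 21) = (h + 2)/(h^2 + 4*h - 21)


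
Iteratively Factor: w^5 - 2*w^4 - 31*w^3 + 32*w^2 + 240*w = (w - 5)*(w^4 + 3*w^3 - 16*w^2 - 48*w) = w*(w - 5)*(w^3 + 3*w^2 - 16*w - 48) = w*(w - 5)*(w + 3)*(w^2 - 16) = w*(w - 5)*(w - 4)*(w + 3)*(w + 4)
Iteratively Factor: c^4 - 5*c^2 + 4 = (c + 1)*(c^3 - c^2 - 4*c + 4) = (c - 1)*(c + 1)*(c^2 - 4) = (c - 2)*(c - 1)*(c + 1)*(c + 2)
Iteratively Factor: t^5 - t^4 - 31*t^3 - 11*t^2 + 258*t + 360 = (t + 3)*(t^4 - 4*t^3 - 19*t^2 + 46*t + 120) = (t - 4)*(t + 3)*(t^3 - 19*t - 30) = (t - 5)*(t - 4)*(t + 3)*(t^2 + 5*t + 6) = (t - 5)*(t - 4)*(t + 3)^2*(t + 2)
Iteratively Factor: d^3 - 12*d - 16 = (d + 2)*(d^2 - 2*d - 8) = (d + 2)^2*(d - 4)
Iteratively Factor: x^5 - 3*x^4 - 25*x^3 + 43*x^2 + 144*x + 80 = (x - 5)*(x^4 + 2*x^3 - 15*x^2 - 32*x - 16) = (x - 5)*(x + 4)*(x^3 - 2*x^2 - 7*x - 4) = (x - 5)*(x - 4)*(x + 4)*(x^2 + 2*x + 1) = (x - 5)*(x - 4)*(x + 1)*(x + 4)*(x + 1)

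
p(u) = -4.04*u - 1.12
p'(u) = -4.04000000000000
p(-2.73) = 9.91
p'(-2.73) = -4.04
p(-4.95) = 18.88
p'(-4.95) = -4.04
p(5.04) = -21.48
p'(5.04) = -4.04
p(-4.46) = 16.90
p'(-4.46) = -4.04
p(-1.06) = 3.16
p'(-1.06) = -4.04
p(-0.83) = 2.23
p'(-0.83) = -4.04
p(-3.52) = 13.10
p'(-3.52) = -4.04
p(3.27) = -14.33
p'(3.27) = -4.04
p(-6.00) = 23.12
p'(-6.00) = -4.04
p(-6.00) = 23.12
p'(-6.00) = -4.04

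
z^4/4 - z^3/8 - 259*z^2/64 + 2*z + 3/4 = (z/4 + 1)*(z - 4)*(z - 3/4)*(z + 1/4)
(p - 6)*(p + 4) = p^2 - 2*p - 24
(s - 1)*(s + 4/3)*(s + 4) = s^3 + 13*s^2/3 - 16/3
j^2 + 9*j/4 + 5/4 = (j + 1)*(j + 5/4)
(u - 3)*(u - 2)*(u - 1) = u^3 - 6*u^2 + 11*u - 6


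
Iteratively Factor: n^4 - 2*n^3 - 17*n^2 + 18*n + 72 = (n - 3)*(n^3 + n^2 - 14*n - 24) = (n - 4)*(n - 3)*(n^2 + 5*n + 6) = (n - 4)*(n - 3)*(n + 2)*(n + 3)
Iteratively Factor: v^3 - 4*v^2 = (v - 4)*(v^2) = v*(v - 4)*(v)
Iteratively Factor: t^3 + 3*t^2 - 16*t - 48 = (t + 4)*(t^2 - t - 12) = (t - 4)*(t + 4)*(t + 3)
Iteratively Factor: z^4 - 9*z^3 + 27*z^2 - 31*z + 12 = (z - 4)*(z^3 - 5*z^2 + 7*z - 3) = (z - 4)*(z - 1)*(z^2 - 4*z + 3) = (z - 4)*(z - 3)*(z - 1)*(z - 1)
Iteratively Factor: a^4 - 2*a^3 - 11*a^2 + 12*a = (a - 1)*(a^3 - a^2 - 12*a) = (a - 1)*(a + 3)*(a^2 - 4*a) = a*(a - 1)*(a + 3)*(a - 4)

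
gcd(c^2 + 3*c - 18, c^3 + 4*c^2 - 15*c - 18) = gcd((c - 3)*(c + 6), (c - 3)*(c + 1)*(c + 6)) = c^2 + 3*c - 18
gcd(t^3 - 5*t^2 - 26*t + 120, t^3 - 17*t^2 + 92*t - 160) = t - 4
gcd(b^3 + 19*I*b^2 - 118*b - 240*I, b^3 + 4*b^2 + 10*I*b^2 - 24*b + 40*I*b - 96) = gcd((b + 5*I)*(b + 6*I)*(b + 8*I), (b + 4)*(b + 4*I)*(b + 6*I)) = b + 6*I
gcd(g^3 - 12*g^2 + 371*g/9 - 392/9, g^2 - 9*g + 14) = g - 7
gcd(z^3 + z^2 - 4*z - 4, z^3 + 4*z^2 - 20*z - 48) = z + 2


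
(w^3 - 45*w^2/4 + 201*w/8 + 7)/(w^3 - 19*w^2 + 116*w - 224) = (8*w^2 - 26*w - 7)/(8*(w^2 - 11*w + 28))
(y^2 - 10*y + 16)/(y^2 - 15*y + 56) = (y - 2)/(y - 7)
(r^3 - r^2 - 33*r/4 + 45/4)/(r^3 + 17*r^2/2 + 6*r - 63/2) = (r - 5/2)/(r + 7)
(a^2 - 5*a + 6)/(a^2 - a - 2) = (a - 3)/(a + 1)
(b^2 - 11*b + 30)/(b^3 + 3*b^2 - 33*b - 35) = (b - 6)/(b^2 + 8*b + 7)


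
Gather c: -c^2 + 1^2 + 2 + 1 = 4 - c^2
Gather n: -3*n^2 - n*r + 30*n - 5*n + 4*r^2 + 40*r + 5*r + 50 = -3*n^2 + n*(25 - r) + 4*r^2 + 45*r + 50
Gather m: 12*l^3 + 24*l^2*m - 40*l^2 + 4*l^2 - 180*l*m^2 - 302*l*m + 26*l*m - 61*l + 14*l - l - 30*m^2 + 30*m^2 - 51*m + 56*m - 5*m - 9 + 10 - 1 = 12*l^3 - 36*l^2 - 180*l*m^2 - 48*l + m*(24*l^2 - 276*l)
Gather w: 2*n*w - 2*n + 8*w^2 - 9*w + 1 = -2*n + 8*w^2 + w*(2*n - 9) + 1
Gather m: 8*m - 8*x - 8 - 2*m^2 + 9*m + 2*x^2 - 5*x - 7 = -2*m^2 + 17*m + 2*x^2 - 13*x - 15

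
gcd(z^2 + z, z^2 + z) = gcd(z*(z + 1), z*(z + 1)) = z^2 + z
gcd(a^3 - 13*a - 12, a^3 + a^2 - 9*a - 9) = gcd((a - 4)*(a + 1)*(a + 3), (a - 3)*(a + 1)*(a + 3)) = a^2 + 4*a + 3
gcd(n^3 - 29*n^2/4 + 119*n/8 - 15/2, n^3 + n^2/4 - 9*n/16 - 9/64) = n - 3/4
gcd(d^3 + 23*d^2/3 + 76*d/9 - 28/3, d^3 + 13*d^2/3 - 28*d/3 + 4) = d^2 + 16*d/3 - 4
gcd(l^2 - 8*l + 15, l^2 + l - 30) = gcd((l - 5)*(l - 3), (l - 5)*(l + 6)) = l - 5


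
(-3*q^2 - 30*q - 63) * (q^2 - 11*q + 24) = -3*q^4 + 3*q^3 + 195*q^2 - 27*q - 1512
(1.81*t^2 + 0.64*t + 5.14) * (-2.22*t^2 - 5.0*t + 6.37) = -4.0182*t^4 - 10.4708*t^3 - 3.0811*t^2 - 21.6232*t + 32.7418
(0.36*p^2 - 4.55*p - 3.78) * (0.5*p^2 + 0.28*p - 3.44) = 0.18*p^4 - 2.1742*p^3 - 4.4024*p^2 + 14.5936*p + 13.0032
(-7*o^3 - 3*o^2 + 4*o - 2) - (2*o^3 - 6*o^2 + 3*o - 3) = -9*o^3 + 3*o^2 + o + 1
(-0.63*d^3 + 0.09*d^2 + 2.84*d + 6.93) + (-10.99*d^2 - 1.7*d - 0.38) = -0.63*d^3 - 10.9*d^2 + 1.14*d + 6.55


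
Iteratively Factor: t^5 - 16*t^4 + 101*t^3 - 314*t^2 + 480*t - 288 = (t - 4)*(t^4 - 12*t^3 + 53*t^2 - 102*t + 72) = (t - 4)*(t - 2)*(t^3 - 10*t^2 + 33*t - 36) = (t - 4)*(t - 3)*(t - 2)*(t^2 - 7*t + 12) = (t - 4)^2*(t - 3)*(t - 2)*(t - 3)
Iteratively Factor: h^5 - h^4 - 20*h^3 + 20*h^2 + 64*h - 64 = (h - 4)*(h^4 + 3*h^3 - 8*h^2 - 12*h + 16) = (h - 4)*(h - 1)*(h^3 + 4*h^2 - 4*h - 16) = (h - 4)*(h - 1)*(h + 4)*(h^2 - 4) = (h - 4)*(h - 2)*(h - 1)*(h + 4)*(h + 2)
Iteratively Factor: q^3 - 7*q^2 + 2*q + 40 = (q - 4)*(q^2 - 3*q - 10) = (q - 4)*(q + 2)*(q - 5)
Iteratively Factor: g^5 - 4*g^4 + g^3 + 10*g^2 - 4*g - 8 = (g - 2)*(g^4 - 2*g^3 - 3*g^2 + 4*g + 4) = (g - 2)^2*(g^3 - 3*g - 2) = (g - 2)^2*(g + 1)*(g^2 - g - 2) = (g - 2)^2*(g + 1)^2*(g - 2)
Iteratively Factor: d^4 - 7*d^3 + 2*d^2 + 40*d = (d)*(d^3 - 7*d^2 + 2*d + 40) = d*(d - 5)*(d^2 - 2*d - 8) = d*(d - 5)*(d - 4)*(d + 2)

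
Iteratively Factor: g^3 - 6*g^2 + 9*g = (g)*(g^2 - 6*g + 9) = g*(g - 3)*(g - 3)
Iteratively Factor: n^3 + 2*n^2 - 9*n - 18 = (n + 2)*(n^2 - 9) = (n - 3)*(n + 2)*(n + 3)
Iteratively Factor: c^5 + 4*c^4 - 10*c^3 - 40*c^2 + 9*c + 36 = (c + 3)*(c^4 + c^3 - 13*c^2 - c + 12) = (c - 1)*(c + 3)*(c^3 + 2*c^2 - 11*c - 12) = (c - 1)*(c + 1)*(c + 3)*(c^2 + c - 12) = (c - 3)*(c - 1)*(c + 1)*(c + 3)*(c + 4)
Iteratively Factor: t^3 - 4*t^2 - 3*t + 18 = (t - 3)*(t^2 - t - 6) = (t - 3)^2*(t + 2)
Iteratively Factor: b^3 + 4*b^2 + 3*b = (b)*(b^2 + 4*b + 3) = b*(b + 3)*(b + 1)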